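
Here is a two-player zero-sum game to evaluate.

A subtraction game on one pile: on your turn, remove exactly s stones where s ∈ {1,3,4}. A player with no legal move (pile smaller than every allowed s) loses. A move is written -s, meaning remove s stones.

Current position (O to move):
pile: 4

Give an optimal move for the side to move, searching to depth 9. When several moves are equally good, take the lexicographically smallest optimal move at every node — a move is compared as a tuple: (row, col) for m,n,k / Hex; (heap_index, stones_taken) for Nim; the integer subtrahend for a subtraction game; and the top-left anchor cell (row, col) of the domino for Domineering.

p1 O@[4]: -1[3]-1 -3[1]-1 -4[0]+1*
p2 X@[0] terminal -1; root [4] d9

O's best at [4]: -4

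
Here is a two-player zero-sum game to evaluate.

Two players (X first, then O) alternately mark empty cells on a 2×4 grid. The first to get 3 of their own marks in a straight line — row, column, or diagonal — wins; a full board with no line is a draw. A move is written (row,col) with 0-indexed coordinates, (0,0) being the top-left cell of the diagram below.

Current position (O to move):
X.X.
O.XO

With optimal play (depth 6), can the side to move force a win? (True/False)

ply 1, O at X.X./O.XO | (0,1)=+0→XOX./O.XO*; (0,3)=-1→X.XO/O.XO; (1,1)=-1→X.X./OOXO
ply 2, X at XOX./O.XO | (0,3)=+0→XOXX/O.XO*; (1,1)=+0→XOX./OXXO
ply 3, O at XOXX/O.XO | (1,1)=+0→XOXX/OOXO*
ply 4: XOXX/OOXO is terminal +0 (X); from X.X./O.XO depth 6

O winning at [X.X./O.XO]: False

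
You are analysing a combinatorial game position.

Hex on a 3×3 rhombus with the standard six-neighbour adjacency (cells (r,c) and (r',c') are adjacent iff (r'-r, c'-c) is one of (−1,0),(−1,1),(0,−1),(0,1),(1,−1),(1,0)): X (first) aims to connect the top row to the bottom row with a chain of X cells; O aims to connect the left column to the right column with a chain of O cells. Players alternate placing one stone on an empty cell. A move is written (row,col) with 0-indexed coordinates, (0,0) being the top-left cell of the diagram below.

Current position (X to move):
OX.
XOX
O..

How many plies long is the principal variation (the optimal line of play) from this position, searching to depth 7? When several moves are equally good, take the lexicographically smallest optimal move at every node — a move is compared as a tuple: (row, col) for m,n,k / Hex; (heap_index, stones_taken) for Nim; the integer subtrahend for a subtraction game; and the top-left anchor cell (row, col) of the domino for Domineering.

PV length from [OX./XOX/O..]: 3 plies

[OX./XOX/O..] X move#1: (0,2):+1/OXX/XOX/O..*, (2,1):-1/OX./XOX/OX., (2,2):-1/OX./XOX/O.X
[OXX/XOX/O..] O move#2: (2,1):-1/OXX/XOX/OO.*, (2,2):-1/OXX/XOX/O.O
[OXX/XOX/OO.] X move#3: (2,2):+1/OXX/XOX/OOX*
[OXX/XOX/OOX] end (terminal -1, O#4); searched OX./XOX/O.. to 7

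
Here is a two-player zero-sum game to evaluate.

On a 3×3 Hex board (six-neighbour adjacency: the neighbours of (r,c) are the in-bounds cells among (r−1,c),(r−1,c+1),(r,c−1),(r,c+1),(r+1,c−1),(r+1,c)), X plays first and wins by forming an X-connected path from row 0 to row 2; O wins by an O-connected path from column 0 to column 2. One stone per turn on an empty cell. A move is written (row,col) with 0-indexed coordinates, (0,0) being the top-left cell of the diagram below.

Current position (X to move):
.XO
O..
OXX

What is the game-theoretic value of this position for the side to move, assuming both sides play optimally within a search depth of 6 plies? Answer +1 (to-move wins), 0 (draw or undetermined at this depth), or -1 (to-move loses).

value(.XO/O../OXX, X) = +1

p1 X@[.XO/O../OXX]: (0,0)[XXO/O../OXX]-1 (1,1)[.XO/OX./OXX]+1* (1,2)[.XO/O.X/OXX]-1
p2 O@[.XO/OX./OXX] terminal -1; root [.XO/O../OXX] d6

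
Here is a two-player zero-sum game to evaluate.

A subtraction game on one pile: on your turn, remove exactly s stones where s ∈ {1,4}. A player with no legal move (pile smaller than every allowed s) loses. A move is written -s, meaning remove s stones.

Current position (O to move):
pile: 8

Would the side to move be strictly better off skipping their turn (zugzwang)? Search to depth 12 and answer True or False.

[8] O move#1: -1:+1/7*, -4:-1/4
[7] X move#2: -1:-1/6*, -4:-1/3
[6] O move#3: -1:+1/5*, -4:+1/2
[5] X move#4: -1:-1/4*, -4:-1/1
[4] O move#5: -1:-1/3, -4:+1/0*
[0] end (terminal -1, X#6); searched 8 to 12
if O skipped the turn, X would face:
~ [8] X move#1: -1:+1/7*, -4:-1/4
~ [7] O move#2: -1:-1/6*, -4:-1/3
~ [6] X move#3: -1:+1/5*, -4:+1/2
~ [5] O move#4: -1:-1/4*, -4:-1/1
~ [4] X move#5: -1:-1/3, -4:+1/0*
~ [0] end (terminal -1, O#6); searched 8 to 12
compare (O): move=+1 vs pass=-1

zugzwang(8, O) = False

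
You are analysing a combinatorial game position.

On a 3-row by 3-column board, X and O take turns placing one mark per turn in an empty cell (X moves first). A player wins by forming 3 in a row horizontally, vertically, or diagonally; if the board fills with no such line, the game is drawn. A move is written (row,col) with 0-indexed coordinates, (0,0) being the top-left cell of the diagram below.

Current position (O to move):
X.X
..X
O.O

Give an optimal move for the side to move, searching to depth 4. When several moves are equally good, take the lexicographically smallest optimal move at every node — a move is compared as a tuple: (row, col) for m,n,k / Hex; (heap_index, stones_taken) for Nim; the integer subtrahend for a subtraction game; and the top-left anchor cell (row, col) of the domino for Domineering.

O's best at [X.X/..X/O.O]: (2,1)

ply 1, O at X.X/..X/O.O | (0,1)=+0→XOX/..X/O.O; (1,0)=-1→X.X/O.X/O.O; (1,1)=-1→X.X/.OX/O.O; (2,1)=+1→X.X/..X/OOO*
ply 2: X.X/..X/OOO is terminal -1 (X); from X.X/..X/O.O depth 4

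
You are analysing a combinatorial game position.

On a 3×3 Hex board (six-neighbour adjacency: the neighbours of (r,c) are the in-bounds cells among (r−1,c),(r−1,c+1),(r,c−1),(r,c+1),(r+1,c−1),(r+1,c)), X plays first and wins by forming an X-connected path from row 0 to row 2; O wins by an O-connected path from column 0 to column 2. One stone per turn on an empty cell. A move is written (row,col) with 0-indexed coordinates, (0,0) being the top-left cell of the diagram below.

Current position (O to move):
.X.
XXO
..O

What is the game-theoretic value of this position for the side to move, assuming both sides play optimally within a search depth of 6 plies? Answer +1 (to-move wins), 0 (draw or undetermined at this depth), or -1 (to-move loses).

ply 1, O at .X./XXO/..O | (0,0)=-1→OX./XXO/..O*; (0,2)=-1→.XO/XXO/..O; (2,0)=-1→.X./XXO/O.O; (2,1)=-1→.X./XXO/.OO
ply 2, X at OX./XXO/..O | (0,2)=+1→OXX/XXO/..O*; (2,0)=+1→OX./XXO/X.O; (2,1)=+1→OX./XXO/.XO
ply 3, O at OXX/XXO/..O | (2,0)=-1→OXX/XXO/O.O*; (2,1)=-1→OXX/XXO/.OO
ply 4, X at OXX/XXO/O.O | (2,1)=+1→OXX/XXO/OXO*
ply 5: OXX/XXO/OXO is terminal -1 (O); from .X./XXO/..O depth 6

value(.X./XXO/..O, O) = -1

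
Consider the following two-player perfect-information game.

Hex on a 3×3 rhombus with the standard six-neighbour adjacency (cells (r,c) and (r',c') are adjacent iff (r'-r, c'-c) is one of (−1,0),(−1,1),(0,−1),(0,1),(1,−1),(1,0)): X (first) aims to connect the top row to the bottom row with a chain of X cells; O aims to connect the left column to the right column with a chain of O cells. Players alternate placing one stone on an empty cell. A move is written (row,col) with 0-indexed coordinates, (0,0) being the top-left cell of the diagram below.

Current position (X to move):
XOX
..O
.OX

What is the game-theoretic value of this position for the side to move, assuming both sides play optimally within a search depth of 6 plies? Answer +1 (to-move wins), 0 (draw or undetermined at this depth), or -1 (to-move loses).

p1 X@[XOX/..O/.OX]: (1,0)[XOX/X.O/.OX]-1 (1,1)[XOX/.XO/.OX]-1 (2,0)[XOX/..O/XOX]+1*
p2 O@[XOX/..O/XOX]: (1,0)[XOX/O.O/XOX]-1* (1,1)[XOX/.OO/XOX]-1
p3 X@[XOX/O.O/XOX]: (1,1)[XOX/OXO/XOX]+1*
p4 O@[XOX/OXO/XOX] terminal -1; root [XOX/..O/.OX] d6

value(XOX/..O/.OX, X) = +1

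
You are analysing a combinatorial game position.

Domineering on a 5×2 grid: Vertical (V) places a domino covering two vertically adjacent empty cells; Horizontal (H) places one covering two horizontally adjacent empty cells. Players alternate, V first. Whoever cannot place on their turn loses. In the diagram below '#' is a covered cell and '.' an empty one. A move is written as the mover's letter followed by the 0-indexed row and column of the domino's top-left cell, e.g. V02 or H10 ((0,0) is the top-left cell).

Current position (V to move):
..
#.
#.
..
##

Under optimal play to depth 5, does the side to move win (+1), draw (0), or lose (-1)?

[../#./#./../##] V move#1: V01:-1/.#/##/#./../##*, V11:-1/../##/##/../##, V21:-1/../#./##/.#/##
[.#/##/#./../##] H move#2: H30:+1/.#/##/#./##/##*
[.#/##/#./##/##] end (terminal -1, V#3); searched ../#./#./../## to 5

value(../#./#./../##, V) = -1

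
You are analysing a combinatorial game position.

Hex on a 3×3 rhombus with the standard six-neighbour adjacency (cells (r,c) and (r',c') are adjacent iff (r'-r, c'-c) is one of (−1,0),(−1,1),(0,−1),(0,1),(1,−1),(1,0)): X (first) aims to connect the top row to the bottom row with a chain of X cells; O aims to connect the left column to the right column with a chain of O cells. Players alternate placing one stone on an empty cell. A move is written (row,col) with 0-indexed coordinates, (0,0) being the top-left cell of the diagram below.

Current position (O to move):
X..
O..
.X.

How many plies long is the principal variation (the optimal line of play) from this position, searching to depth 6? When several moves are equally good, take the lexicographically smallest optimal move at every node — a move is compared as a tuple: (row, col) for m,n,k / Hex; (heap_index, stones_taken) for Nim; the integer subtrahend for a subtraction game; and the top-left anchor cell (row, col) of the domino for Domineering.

ply 1, O at X../O../.X. | (0,1)=-1→XO./O../.X.; (0,2)=+1→X.O/O../.X.*; (1,1)=+1→X../OO./.X.; (1,2)=-1→X../O.O/.X.; (2,0)=-1→X../O../OX.; (2,2)=-1→X../O../.XO
ply 2, X at X.O/O../.X. | (0,1)=-1→XXO/O../.X.*; (1,1)=-1→X.O/OX./.X.; (1,2)=-1→X.O/O.X/.X.; (2,0)=-1→X.O/O../XX.; (2,2)=-1→X.O/O../.XX
ply 3, O at XXO/O../.X. | (1,1)=+1→XXO/OO./.X.*; (1,2)=-1→XXO/O.O/.X.; (2,0)=-1→XXO/O../OX.; (2,2)=-1→XXO/O../.XO
ply 4: XXO/OO./.X. is terminal -1 (X); from X../O../.X. depth 6

PV length from [X../O../.X.]: 3 plies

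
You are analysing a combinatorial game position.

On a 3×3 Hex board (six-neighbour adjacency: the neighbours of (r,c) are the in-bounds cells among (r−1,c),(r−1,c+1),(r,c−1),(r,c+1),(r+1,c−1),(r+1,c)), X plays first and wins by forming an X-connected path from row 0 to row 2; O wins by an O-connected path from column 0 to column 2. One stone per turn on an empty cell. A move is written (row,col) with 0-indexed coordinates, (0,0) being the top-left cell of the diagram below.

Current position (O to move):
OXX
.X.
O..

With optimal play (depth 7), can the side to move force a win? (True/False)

O winning at [OXX/.X./O..]: True

[OXX/.X./O..] O move#1: (1,0):-1/OXX/OX./O.., (1,2):-1/OXX/.XO/O.., (2,1):+1/OXX/.X./OO.*, (2,2):-1/OXX/.X./O.O
[OXX/.X./OO.] X move#2: (1,0):-1/OXX/XX./OO.*, (1,2):-1/OXX/.XX/OO., (2,2):-1/OXX/.X./OOX
[OXX/XX./OO.] O move#3: (1,2):+1/OXX/XXO/OO.*, (2,2):+1/OXX/XX./OOO
[OXX/XXO/OO.] end (terminal -1, X#4); searched OXX/.X./O.. to 7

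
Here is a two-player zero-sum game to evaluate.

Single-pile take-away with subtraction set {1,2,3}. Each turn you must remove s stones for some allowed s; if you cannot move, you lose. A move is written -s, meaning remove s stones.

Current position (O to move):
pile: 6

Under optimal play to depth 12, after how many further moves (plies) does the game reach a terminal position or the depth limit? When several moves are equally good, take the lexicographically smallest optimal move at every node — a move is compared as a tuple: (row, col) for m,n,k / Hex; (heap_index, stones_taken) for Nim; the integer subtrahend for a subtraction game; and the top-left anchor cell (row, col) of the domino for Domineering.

ply 1, O at 6 | -1=-1→5; -2=+1→4*; -3=-1→3
ply 2, X at 4 | -1=-1→3*; -2=-1→2; -3=-1→1
ply 3, O at 3 | -1=-1→2; -2=-1→1; -3=+1→0*
ply 4: 0 is terminal -1 (X); from 6 depth 12

PV length from [6]: 3 plies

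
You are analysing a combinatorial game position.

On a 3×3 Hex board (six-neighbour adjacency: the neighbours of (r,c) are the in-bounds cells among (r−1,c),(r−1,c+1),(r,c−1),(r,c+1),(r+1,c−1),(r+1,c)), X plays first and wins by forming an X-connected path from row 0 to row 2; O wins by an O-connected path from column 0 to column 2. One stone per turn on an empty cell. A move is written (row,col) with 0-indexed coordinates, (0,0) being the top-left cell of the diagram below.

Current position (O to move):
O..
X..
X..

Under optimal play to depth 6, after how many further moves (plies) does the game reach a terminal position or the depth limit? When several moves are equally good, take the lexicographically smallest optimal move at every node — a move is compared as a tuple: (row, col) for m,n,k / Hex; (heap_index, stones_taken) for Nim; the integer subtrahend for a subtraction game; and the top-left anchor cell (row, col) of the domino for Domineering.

PV length from [O../X../X..]: 6 plies

[O../X../X..] O move#1: (0,1):-1/OO./X../X..*, (0,2):-1/O.O/X../X.., (1,1):-1/O../XO./X.., (1,2):-1/O../X.O/X.., (2,1):-1/O../X../XO., (2,2):-1/O../X../X.O
[OO./X../X..] X move#2: (0,2):+1/OOX/X../X..*, (1,1):-1/OO./XX./X.., (1,2):-1/OO./X.X/X.., (2,1):-1/OO./X../XX., (2,2):-1/OO./X../X.X
[OOX/X../X..] O move#3: (1,1):-1/OOX/XO./X..*, (1,2):-1/OOX/X.O/X.., (2,1):-1/OOX/X../XO., (2,2):-1/OOX/X../X.O
[OOX/XO./X..] X move#4: (1,2):+1/OOX/XOX/X..*, (2,1):-1/OOX/XO./XX., (2,2):-1/OOX/XO./X.X
[OOX/XOX/X..] O move#5: (2,1):-1/OOX/XOX/XO.*, (2,2):-1/OOX/XOX/X.O
[OOX/XOX/XO.] X move#6: (2,2):+1/OOX/XOX/XOX*
[OOX/XOX/XOX] end (terminal -1, O#7); searched O../X../X.. to 6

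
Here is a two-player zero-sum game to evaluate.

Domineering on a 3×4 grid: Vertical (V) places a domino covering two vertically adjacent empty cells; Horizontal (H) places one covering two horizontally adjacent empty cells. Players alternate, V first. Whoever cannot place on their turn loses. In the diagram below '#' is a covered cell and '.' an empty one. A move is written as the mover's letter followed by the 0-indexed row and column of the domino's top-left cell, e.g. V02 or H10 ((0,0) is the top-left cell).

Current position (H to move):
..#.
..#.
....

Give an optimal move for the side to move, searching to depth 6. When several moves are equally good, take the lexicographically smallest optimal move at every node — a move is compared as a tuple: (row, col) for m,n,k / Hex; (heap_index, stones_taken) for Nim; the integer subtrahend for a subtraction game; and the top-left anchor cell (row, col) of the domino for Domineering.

ply 1, H at ..#./..#./.... | H00=-1→###./..#./....; H10=+1→..#./###./....*; H20=-1→..#./..#./##..; H21=-1→..#./..#./.##.; H22=-1→..#./..#./..##
ply 2, V at ..#./###./.... | V03=-1→..##/####/....*; V13=-1→..#./####/...#
ply 3, H at ..##/####/.... | H00=+1→####/####/....*; H20=+1→..##/####/##..; H21=+1→..##/####/.##.; H22=+1→..##/####/..##
ply 4: ####/####/.... is terminal -1 (V); from ..#./..#./.... depth 6

H's best at [..#./..#./....]: H10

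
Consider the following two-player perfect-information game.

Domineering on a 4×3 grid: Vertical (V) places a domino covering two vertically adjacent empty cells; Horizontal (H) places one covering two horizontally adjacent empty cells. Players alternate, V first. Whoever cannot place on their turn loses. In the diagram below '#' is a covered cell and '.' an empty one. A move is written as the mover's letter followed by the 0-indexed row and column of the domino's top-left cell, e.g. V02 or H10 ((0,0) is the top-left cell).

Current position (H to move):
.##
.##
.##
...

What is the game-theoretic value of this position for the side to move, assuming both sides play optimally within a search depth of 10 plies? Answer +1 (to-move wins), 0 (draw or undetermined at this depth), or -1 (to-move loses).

ply 1, H at .##/.##/.##/... | H30=-1→.##/.##/.##/##.*; H31=-1→.##/.##/.##/.##
ply 2, V at .##/.##/.##/##. | V00=+1→###/###/.##/##.*; V10=+1→.##/###/###/##.
ply 3: ###/###/.##/##. is terminal -1 (H); from .##/.##/.##/... depth 10

value(.##/.##/.##/..., H) = -1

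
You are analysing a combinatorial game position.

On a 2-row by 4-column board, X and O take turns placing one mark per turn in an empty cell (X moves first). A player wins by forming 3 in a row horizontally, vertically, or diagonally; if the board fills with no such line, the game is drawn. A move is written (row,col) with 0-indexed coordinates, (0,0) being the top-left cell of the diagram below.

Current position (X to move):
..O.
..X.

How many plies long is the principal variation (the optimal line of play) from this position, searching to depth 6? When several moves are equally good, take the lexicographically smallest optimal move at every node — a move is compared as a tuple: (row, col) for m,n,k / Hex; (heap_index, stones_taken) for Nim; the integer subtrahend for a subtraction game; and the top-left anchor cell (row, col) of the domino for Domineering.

PV length from [..O./..X.]: 5 plies

[..O./..X.] X move#1: (0,0):+0/X.O./..X., (0,1):+0/.XO./..X., (0,3):+0/..OX/..X., (1,0):+0/..O./X.X., (1,1):+1/..O./.XX.*, (1,3):+0/..O./..XX
[..O./.XX.] O move#2: (0,0):-1/O.O./.XX.*, (0,1):-1/.OO./.XX., (0,3):-1/..OO/.XX., (1,0):-1/..O./OXX., (1,3):-1/..O./.XXO
[O.O./.XX.] X move#3: (0,1):+1/OXO./.XX.*, (0,3):-1/O.OX/.XX., (1,0):+1/O.O./XXX., (1,3):+1/O.O./.XXX
[OXO./.XX.] O move#4: (0,3):-1/OXOO/.XX.*, (1,0):-1/OXO./OXX., (1,3):-1/OXO./.XXO
[OXOO/.XX.] X move#5: (1,0):+1/OXOO/XXX.*, (1,3):+1/OXOO/.XXX
[OXOO/XXX.] end (terminal -1, O#6); searched ..O./..X. to 6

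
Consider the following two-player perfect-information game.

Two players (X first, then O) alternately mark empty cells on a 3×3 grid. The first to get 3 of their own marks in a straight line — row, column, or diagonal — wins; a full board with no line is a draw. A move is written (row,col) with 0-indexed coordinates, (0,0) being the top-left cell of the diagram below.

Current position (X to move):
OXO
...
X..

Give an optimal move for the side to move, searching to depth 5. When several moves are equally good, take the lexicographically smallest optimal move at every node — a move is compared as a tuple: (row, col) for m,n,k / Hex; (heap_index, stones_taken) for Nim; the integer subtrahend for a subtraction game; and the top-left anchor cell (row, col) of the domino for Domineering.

X's best at [OXO/.../X..]: (2,1)

[OXO/.../X..] X move#1: (1,0):-1/OXO/X../X.., (1,1):+0/OXO/.X./X.., (1,2):+0/OXO/..X/X.., (2,1):+1/OXO/.../XX.*, (2,2):+0/OXO/.../X.X
[OXO/.../XX.] O move#2: (1,0):-1/OXO/O../XX.*, (1,1):-1/OXO/.O./XX., (1,2):-1/OXO/..O/XX., (2,2):-1/OXO/.../XXO
[OXO/O../XX.] X move#3: (1,1):+1/OXO/OX./XX.*, (1,2):+1/OXO/O.X/XX., (2,2):+1/OXO/O../XXX
[OXO/OX./XX.] end (terminal -1, O#4); searched OXO/.../X.. to 5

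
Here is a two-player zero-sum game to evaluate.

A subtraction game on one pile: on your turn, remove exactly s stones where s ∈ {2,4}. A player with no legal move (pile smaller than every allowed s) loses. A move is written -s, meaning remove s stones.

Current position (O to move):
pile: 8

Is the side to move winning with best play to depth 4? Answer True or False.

p1 O@[8]: -2[6]+1* -4[4]-1
p2 X@[6]: -2[4]-1* -4[2]-1
p3 O@[4]: -2[2]-1 -4[0]+1*
p4 X@[0] terminal -1; root [8] d4

O winning at [8]: True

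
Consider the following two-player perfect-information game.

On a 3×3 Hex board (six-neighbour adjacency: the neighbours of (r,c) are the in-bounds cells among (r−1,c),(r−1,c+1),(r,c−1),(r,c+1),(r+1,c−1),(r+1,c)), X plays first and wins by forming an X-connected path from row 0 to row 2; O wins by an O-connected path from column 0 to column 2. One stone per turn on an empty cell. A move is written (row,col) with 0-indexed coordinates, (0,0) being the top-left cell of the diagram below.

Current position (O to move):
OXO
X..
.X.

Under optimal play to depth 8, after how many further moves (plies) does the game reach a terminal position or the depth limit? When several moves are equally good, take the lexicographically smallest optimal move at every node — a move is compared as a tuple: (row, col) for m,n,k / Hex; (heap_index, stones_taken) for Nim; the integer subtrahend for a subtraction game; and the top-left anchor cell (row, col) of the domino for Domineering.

PV length from [OXO/X../.X.]: 2 plies

[OXO/X../.X.] O move#1: (1,1):-1/OXO/XO./.X.*, (1,2):-1/OXO/X.O/.X., (2,0):-1/OXO/X../OX., (2,2):-1/OXO/X../.XO
[OXO/XO./.X.] X move#2: (1,2):-1/OXO/XOX/.X., (2,0):+1/OXO/XO./XX.*, (2,2):-1/OXO/XO./.XX
[OXO/XO./XX.] end (terminal -1, O#3); searched OXO/X../.X. to 8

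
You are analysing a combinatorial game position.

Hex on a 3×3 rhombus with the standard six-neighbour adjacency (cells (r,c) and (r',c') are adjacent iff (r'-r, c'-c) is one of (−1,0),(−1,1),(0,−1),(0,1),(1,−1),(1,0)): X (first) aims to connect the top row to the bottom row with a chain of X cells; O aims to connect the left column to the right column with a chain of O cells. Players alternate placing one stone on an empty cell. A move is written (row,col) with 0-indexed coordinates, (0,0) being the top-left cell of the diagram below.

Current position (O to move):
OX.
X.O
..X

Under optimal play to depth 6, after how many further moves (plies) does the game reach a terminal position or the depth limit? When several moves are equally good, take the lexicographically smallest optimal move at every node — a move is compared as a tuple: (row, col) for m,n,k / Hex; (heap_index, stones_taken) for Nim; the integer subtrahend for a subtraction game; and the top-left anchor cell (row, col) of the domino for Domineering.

PV length from [OX./X.O/..X]: 3 plies

ply 1, O at OX./X.O/..X | (0,2)=-1→OXO/X.O/..X; (1,1)=-1→OX./XOO/..X; (2,0)=+1→OX./X.O/O.X*; (2,1)=-1→OX./X.O/.OX
ply 2, X at OX./X.O/O.X | (0,2)=-1→OXX/X.O/O.X*; (1,1)=-1→OX./XXO/O.X; (2,1)=-1→OX./X.O/OXX
ply 3, O at OXX/X.O/O.X | (1,1)=+1→OXX/XOO/O.X*; (2,1)=+1→OXX/X.O/OOX
ply 4: OXX/XOO/O.X is terminal -1 (X); from OX./X.O/..X depth 6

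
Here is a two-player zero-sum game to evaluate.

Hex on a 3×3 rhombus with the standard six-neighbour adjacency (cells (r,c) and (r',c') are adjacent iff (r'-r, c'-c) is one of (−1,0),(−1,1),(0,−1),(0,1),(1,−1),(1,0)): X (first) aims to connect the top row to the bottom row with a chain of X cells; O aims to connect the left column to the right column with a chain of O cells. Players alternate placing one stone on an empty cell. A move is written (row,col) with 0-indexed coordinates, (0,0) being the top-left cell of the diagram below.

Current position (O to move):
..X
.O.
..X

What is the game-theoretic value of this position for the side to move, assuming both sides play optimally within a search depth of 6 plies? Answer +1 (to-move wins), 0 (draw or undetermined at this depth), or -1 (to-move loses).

value(..X/.O./..X, O) = +1

ply 1, O at ..X/.O./..X | (0,0)=-1→O.X/.O./..X; (0,1)=-1→.OX/.O./..X; (1,0)=-1→..X/OO./..X; (1,2)=+1→..X/.OO/..X*; (2,0)=-1→..X/.O./O.X; (2,1)=-1→..X/.O./.OX
ply 2, X at ..X/.OO/..X | (0,0)=-1→X.X/.OO/..X*; (0,1)=-1→.XX/.OO/..X; (1,0)=-1→..X/XOO/..X; (2,0)=-1→..X/.OO/X.X; (2,1)=-1→..X/.OO/.XX
ply 3, O at X.X/.OO/..X | (0,1)=+1→XOX/.OO/..X*; (1,0)=+1→X.X/OOO/..X; (2,0)=+1→X.X/.OO/O.X; (2,1)=+1→X.X/.OO/.OX
ply 4, X at XOX/.OO/..X | (1,0)=-1→XOX/XOO/..X*; (2,0)=-1→XOX/.OO/X.X; (2,1)=-1→XOX/.OO/.XX
ply 5, O at XOX/XOO/..X | (2,0)=+1→XOX/XOO/O.X*; (2,1)=-1→XOX/XOO/.OX
ply 6: XOX/XOO/O.X is terminal -1 (X); from ..X/.O./..X depth 6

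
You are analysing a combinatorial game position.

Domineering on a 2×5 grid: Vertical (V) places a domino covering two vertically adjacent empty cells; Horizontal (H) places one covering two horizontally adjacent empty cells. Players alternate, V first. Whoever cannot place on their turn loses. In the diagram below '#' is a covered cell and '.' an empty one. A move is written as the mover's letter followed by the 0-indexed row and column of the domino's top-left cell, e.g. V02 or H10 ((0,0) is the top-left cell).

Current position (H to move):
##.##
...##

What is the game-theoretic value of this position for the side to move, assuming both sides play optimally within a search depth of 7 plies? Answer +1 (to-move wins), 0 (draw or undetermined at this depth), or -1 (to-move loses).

p1 H@[##.##/...##]: H10[##.##/##.##]-1 H11[##.##/.####]+1*
p2 V@[##.##/.####] terminal -1; root [##.##/...##] d7

value(##.##/...##, H) = +1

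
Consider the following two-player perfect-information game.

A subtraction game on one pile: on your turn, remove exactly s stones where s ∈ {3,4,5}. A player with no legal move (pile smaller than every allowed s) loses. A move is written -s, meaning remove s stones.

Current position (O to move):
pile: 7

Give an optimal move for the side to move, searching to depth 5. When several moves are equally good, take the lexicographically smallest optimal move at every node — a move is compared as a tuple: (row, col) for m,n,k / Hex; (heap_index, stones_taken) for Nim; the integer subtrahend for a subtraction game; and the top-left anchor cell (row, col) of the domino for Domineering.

O's best at [7]: -5

[7] O move#1: -3:-1/4, -4:-1/3, -5:+1/2*
[2] end (terminal -1, X#2); searched 7 to 5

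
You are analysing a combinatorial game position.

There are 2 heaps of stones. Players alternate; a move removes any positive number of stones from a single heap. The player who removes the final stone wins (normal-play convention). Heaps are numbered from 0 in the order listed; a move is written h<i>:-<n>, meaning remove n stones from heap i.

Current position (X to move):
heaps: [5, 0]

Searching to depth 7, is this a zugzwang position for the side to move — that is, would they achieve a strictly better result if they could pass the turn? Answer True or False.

zugzwang((5,0), X) = False

p1 X@[(5,0)]: h0:-1[(4,0)]-1 h0:-2[(3,0)]-1 h0:-3[(2,0)]-1 h0:-4[(1,0)]-1 h0:-5[(0,0)]+1*
p2 O@[(0,0)] terminal -1; root [(5,0)] d7
suppose X passes — search the same position with O to move:
pass> p1 O@[(5,0)]: h0:-1[(4,0)]-1 h0:-2[(3,0)]-1 h0:-3[(2,0)]-1 h0:-4[(1,0)]-1 h0:-5[(0,0)]+1*
pass> p2 X@[(0,0)] terminal -1; root [(5,0)] d7
for X: play +1, pass -1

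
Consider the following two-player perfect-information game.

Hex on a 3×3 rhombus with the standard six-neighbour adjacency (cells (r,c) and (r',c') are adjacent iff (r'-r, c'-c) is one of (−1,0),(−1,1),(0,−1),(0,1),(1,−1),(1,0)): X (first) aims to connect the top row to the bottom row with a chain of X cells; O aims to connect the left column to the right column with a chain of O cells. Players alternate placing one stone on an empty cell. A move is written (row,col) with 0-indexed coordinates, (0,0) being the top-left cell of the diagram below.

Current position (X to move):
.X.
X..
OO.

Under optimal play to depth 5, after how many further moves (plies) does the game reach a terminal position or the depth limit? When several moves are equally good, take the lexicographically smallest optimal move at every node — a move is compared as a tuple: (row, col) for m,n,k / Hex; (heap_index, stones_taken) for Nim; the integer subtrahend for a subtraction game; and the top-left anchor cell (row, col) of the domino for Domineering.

PV length from [.X./X../OO.]: 4 plies

ply 1, X at .X./X../OO. | (0,0)=-1→XX./X../OO.*; (0,2)=-1→.XX/X../OO.; (1,1)=-1→.X./XX./OO.; (1,2)=-1→.X./X.X/OO.; (2,2)=-1→.X./X../OOX
ply 2, O at XX./X../OO. | (0,2)=+1→XXO/X../OO.*; (1,1)=+1→XX./XO./OO.; (1,2)=+1→XX./X.O/OO.; (2,2)=+1→XX./X../OOO
ply 3, X at XXO/X../OO. | (1,1)=-1→XXO/XX./OO.*; (1,2)=-1→XXO/X.X/OO.; (2,2)=-1→XXO/X../OOX
ply 4, O at XXO/XX./OO. | (1,2)=+1→XXO/XXO/OO.*; (2,2)=+1→XXO/XX./OOO
ply 5: XXO/XXO/OO. is terminal -1 (X); from .X./X../OO. depth 5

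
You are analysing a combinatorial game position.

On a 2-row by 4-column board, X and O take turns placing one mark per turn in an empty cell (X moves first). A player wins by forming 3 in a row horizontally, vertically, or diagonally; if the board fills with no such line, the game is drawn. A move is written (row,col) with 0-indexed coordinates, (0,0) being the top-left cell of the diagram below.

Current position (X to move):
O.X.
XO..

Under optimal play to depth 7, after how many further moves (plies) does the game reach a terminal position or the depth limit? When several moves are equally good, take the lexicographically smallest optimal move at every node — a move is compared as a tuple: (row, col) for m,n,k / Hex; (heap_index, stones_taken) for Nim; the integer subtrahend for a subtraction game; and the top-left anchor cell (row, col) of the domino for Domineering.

[O.X./XO..] X move#1: (0,1):+0/OXX./XO..*, (0,3):+0/O.XX/XO.., (1,2):+0/O.X./XOX., (1,3):+0/O.X./XO.X
[OXX./XO..] O move#2: (0,3):+0/OXXO/XO..*, (1,2):-1/OXX./XOO., (1,3):-1/OXX./XO.O
[OXXO/XO..] X move#3: (1,2):+0/OXXO/XOX.*, (1,3):+0/OXXO/XO.X
[OXXO/XOX.] O move#4: (1,3):+0/OXXO/XOXO*
[OXXO/XOXO] end (terminal +0, X#5); searched O.X./XO.. to 7

PV length from [O.X./XO..]: 4 plies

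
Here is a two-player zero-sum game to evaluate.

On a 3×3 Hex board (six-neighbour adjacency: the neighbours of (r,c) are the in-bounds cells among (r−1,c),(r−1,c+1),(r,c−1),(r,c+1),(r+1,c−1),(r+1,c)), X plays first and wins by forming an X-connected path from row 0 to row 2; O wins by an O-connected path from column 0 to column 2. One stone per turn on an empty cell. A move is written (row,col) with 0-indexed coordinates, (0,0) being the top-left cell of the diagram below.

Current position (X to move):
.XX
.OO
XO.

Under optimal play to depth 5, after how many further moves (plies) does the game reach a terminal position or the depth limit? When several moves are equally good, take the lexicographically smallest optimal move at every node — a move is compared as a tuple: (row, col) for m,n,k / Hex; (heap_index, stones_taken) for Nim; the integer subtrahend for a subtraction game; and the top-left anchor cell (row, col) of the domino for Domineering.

p1 X@[.XX/.OO/XO.]: (0,0)[XXX/.OO/XO.]-1 (1,0)[.XX/XOO/XO.]+1* (2,2)[.XX/.OO/XOX]-1
p2 O@[.XX/XOO/XO.] terminal -1; root [.XX/.OO/XO.] d5

PV length from [.XX/.OO/XO.]: 1 ply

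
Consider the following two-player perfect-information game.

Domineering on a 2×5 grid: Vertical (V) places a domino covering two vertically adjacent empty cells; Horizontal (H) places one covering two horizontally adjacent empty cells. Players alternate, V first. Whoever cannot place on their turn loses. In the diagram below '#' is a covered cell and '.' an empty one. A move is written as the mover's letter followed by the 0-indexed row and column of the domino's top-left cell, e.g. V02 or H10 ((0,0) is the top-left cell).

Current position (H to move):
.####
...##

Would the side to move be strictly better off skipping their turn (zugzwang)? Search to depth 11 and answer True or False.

zugzwang(.####/...##, H) = False

p1 H@[.####/...##]: H10[.####/##.##]+1* H11[.####/.####]-1
p2 V@[.####/##.##] terminal -1; root [.####/...##] d11
suppose H passes — search the same position with V to move:
pass> p1 V@[.####/...##]: V00[#####/#..##]-1*
pass> p2 H@[#####/#..##]: H11[#####/#####]+1*
pass> p3 V@[#####/#####] terminal -1; root [.####/...##] d11
for H: play +1, pass +1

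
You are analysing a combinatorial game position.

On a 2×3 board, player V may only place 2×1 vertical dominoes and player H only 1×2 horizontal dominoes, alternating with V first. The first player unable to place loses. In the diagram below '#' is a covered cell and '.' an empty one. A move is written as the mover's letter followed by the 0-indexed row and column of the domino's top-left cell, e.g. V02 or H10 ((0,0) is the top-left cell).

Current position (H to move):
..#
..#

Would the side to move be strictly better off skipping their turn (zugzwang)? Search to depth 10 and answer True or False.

zugzwang(..#/..#, H) = False

ply 1, H at ..#/..# | H00=+1→###/..#*; H10=+1→..#/###
ply 2: ###/..# is terminal -1 (V); from ..#/..# depth 10
suppose H passes — search the same position with V to move:
pass> ply 1, V at ..#/..# | V00=+1→#.#/#.#*; V01=+1→.##/.##
pass> ply 2: #.#/#.# is terminal -1 (H); from ..#/..# depth 10
for H: play +1, pass -1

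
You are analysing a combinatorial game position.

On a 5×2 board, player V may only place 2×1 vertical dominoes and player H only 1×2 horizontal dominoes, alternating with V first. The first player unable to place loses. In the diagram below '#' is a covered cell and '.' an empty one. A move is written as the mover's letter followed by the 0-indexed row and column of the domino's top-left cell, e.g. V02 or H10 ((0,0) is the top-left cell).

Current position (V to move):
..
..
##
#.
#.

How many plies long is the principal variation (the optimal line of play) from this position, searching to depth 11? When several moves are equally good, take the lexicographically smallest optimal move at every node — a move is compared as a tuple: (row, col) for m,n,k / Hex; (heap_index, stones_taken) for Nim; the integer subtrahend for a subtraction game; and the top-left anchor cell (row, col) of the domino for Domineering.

PV length from [../../##/#./#.]: 1 ply

p1 V@[../../##/#./#.]: V00[#./#./##/#./#.]+1* V01[.#/.#/##/#./#.]+1 V31[../../##/##/##]-1
p2 H@[#./#./##/#./#.] terminal -1; root [../../##/#./#.] d11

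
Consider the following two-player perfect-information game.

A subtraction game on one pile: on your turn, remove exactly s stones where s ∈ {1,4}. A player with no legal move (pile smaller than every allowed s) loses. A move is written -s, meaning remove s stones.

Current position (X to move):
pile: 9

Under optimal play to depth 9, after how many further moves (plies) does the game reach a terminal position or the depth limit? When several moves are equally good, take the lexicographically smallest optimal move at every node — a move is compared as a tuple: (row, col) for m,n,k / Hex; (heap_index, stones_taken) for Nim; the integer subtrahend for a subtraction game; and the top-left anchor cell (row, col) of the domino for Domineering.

PV length from [9]: 3 plies

[9] X move#1: -1:-1/8, -4:+1/5*
[5] O move#2: -1:-1/4*, -4:-1/1
[4] X move#3: -1:-1/3, -4:+1/0*
[0] end (terminal -1, O#4); searched 9 to 9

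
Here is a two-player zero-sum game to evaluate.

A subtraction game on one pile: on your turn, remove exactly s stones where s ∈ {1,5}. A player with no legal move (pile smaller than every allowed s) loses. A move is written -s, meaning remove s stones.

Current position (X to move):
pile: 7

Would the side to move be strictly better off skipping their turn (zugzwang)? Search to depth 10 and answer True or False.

[7] X move#1: -1:+1/6*, -5:+1/2
[6] O move#2: -1:-1/5*, -5:-1/1
[5] X move#3: -1:+1/4*, -5:+1/0
[4] O move#4: -1:-1/3*
[3] X move#5: -1:+1/2*
[2] O move#6: -1:-1/1*
[1] X move#7: -1:+1/0*
[0] end (terminal -1, O#8); searched 7 to 10
suppose X passes — search the same position with O to move:
pass> [7] O move#1: -1:+1/6*, -5:+1/2
pass> [6] X move#2: -1:-1/5*, -5:-1/1
pass> [5] O move#3: -1:+1/4*, -5:+1/0
pass> [4] X move#4: -1:-1/3*
pass> [3] O move#5: -1:+1/2*
pass> [2] X move#6: -1:-1/1*
pass> [1] O move#7: -1:+1/0*
pass> [0] end (terminal -1, X#8); searched 7 to 10
for X: play +1, pass -1

zugzwang(7, X) = False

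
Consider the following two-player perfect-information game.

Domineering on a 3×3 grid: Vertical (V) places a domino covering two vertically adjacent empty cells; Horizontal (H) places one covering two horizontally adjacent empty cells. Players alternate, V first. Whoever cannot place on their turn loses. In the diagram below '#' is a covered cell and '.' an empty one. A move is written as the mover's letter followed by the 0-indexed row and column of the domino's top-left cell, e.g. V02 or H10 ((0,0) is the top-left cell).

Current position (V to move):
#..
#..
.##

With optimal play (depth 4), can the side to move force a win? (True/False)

V winning at [#../#../.##]: True

[#../#../.##] V move#1: V01:+1/##./##./.##*, V02:+1/#.#/#.#/.##
[##./##./.##] end (terminal -1, H#2); searched #../#../.## to 4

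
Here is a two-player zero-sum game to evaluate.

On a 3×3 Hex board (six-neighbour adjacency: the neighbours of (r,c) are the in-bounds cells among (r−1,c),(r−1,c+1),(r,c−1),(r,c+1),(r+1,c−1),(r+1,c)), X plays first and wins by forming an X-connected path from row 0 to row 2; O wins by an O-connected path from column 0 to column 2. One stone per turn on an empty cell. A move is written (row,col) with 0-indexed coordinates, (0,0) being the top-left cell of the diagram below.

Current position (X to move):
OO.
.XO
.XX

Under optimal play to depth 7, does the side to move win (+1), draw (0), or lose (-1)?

value(OO./.XO/.XX, X) = +1

[OO./.XO/.XX] X move#1: (0,2):+1/OOX/.XO/.XX*, (1,0):-1/OO./XXO/.XX, (2,0):-1/OO./.XO/XXX
[OOX/.XO/.XX] end (terminal -1, O#2); searched OO./.XO/.XX to 7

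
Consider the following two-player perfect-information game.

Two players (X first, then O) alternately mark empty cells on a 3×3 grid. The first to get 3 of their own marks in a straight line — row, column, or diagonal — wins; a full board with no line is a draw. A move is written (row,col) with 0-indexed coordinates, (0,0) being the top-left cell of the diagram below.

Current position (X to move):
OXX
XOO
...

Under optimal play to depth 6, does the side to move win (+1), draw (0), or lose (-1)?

ply 1, X at OXX/XOO/... | (2,0)=-1→OXX/XOO/X..; (2,1)=-1→OXX/XOO/.X.; (2,2)=+0→OXX/XOO/..X*
ply 2, O at OXX/XOO/..X | (2,0)=+0→OXX/XOO/O.X*; (2,1)=+0→OXX/XOO/.OX
ply 3, X at OXX/XOO/O.X | (2,1)=+0→OXX/XOO/OXX*
ply 4: OXX/XOO/OXX is terminal +0 (O); from OXX/XOO/... depth 6

value(OXX/XOO/..., X) = 0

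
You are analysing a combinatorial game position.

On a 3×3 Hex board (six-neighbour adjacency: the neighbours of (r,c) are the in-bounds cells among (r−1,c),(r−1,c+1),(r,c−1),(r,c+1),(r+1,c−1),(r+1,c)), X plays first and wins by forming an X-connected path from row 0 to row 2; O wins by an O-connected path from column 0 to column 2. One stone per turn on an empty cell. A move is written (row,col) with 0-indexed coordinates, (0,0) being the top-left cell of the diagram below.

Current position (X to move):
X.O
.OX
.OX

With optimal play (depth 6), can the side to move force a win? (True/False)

ply 1, X at X.O/.OX/.OX | (0,1)=-1→XXO/.OX/.OX*; (1,0)=-1→X.O/XOX/.OX; (2,0)=-1→X.O/.OX/XOX
ply 2, O at XXO/.OX/.OX | (1,0)=+1→XXO/OOX/.OX*; (2,0)=+1→XXO/.OX/OOX
ply 3: XXO/OOX/.OX is terminal -1 (X); from X.O/.OX/.OX depth 6

X winning at [X.O/.OX/.OX]: False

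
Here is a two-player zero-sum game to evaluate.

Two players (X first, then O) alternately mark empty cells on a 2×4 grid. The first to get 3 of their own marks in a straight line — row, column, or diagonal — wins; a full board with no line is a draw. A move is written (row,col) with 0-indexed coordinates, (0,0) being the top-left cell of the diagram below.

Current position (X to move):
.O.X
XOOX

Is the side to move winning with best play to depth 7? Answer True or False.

p1 X@[.O.X/XOOX]: (0,0)[XO.X/XOOX]+0* (0,2)[.OXX/XOOX]+0
p2 O@[XO.X/XOOX]: (0,2)[XOOX/XOOX]+0*
p3 X@[XOOX/XOOX] terminal +0; root [.O.X/XOOX] d7

X winning at [.O.X/XOOX]: False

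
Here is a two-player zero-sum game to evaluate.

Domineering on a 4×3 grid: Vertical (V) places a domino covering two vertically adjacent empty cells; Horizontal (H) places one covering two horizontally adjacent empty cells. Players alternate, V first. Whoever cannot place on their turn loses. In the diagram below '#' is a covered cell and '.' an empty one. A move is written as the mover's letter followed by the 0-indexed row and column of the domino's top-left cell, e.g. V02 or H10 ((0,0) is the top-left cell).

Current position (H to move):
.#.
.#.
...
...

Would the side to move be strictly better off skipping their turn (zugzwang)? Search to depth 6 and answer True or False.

[.#./.#./.../...] H move#1: H20:-1/.#./.#./##./...*, H21:-1/.#./.#./.##/..., H30:-1/.#./.#./.../##., H31:-1/.#./.#./.../.##
[.#./.#./##./...] V move#2: V00:+1/##./##./##./...*, V02:+1/.##/.##/##./..., V12:+1/.#./.##/###/..., V22:+1/.#./.#./###/..#
[##./##./##./...] H move#3: H30:-1/##./##./##./##.*, H31:-1/##./##./##./.##
[##./##./##./##.] V move#4: V02:+1/###/###/##./##.*, V12:+1/##./###/###/##., V22:+1/##./##./###/###
[###/###/##./##.] end (terminal -1, H#5); searched .#./.#./.../... to 6
pass branch (V moves first from the same position):
  | [.#./.#./.../...] V move#1: V00:+1/##./##./.../...*, V02:+1/.##/.##/.../..., V10:-1/.#./##./#../..., V12:-1/.#./.##/..#/..., V20:+1/.#./.#./#../#.., V21:+1/.#./.#./.#./.#., V22:+1/.#./.#./..#/..#
  | [##./##./.../...] H move#2: H20:-1/##./##./##./...*, H21:-1/##./##./.##/..., H30:-1/##./##./.../##., H31:-1/##./##./.../.##
  | [##./##./##./...] V move#3: V02:-1/###/###/##./..., V12:-1/##./###/###/..., V22:+1/##./##./###/..#*
  | [##./##./###/..#] H move#4: H30:-1/##./##./###/###*
  | [##./##./###/###] V move#5: V02:+1/###/###/###/###*
  | [###/###/###/###] end (terminal -1, H#6); searched .#./.#./.../... to 6
H moving scores -1; H passing scores -1

zugzwang(.#./.#./.../..., H) = False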